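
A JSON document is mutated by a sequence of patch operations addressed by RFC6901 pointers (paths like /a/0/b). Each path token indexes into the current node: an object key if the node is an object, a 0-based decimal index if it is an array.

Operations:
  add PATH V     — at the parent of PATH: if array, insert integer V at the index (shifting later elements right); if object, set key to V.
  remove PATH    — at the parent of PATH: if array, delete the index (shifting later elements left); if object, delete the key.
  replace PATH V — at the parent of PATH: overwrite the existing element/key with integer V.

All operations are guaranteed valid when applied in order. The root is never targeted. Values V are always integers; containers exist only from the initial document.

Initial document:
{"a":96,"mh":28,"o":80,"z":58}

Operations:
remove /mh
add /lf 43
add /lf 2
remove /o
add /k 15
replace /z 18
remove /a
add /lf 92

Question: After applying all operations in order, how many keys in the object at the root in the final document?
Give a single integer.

After op 1 (remove /mh): {"a":96,"o":80,"z":58}
After op 2 (add /lf 43): {"a":96,"lf":43,"o":80,"z":58}
After op 3 (add /lf 2): {"a":96,"lf":2,"o":80,"z":58}
After op 4 (remove /o): {"a":96,"lf":2,"z":58}
After op 5 (add /k 15): {"a":96,"k":15,"lf":2,"z":58}
After op 6 (replace /z 18): {"a":96,"k":15,"lf":2,"z":18}
After op 7 (remove /a): {"k":15,"lf":2,"z":18}
After op 8 (add /lf 92): {"k":15,"lf":92,"z":18}
Size at the root: 3

Answer: 3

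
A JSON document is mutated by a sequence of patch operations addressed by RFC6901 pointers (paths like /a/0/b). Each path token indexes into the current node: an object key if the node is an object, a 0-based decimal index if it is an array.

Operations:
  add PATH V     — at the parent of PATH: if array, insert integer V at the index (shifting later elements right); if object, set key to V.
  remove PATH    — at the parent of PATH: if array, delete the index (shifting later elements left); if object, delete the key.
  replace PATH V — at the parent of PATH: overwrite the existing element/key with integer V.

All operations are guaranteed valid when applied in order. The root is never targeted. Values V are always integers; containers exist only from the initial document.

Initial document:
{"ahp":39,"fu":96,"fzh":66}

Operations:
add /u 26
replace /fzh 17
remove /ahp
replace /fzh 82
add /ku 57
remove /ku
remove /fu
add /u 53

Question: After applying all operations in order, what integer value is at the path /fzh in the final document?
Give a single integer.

Answer: 82

Derivation:
After op 1 (add /u 26): {"ahp":39,"fu":96,"fzh":66,"u":26}
After op 2 (replace /fzh 17): {"ahp":39,"fu":96,"fzh":17,"u":26}
After op 3 (remove /ahp): {"fu":96,"fzh":17,"u":26}
After op 4 (replace /fzh 82): {"fu":96,"fzh":82,"u":26}
After op 5 (add /ku 57): {"fu":96,"fzh":82,"ku":57,"u":26}
After op 6 (remove /ku): {"fu":96,"fzh":82,"u":26}
After op 7 (remove /fu): {"fzh":82,"u":26}
After op 8 (add /u 53): {"fzh":82,"u":53}
Value at /fzh: 82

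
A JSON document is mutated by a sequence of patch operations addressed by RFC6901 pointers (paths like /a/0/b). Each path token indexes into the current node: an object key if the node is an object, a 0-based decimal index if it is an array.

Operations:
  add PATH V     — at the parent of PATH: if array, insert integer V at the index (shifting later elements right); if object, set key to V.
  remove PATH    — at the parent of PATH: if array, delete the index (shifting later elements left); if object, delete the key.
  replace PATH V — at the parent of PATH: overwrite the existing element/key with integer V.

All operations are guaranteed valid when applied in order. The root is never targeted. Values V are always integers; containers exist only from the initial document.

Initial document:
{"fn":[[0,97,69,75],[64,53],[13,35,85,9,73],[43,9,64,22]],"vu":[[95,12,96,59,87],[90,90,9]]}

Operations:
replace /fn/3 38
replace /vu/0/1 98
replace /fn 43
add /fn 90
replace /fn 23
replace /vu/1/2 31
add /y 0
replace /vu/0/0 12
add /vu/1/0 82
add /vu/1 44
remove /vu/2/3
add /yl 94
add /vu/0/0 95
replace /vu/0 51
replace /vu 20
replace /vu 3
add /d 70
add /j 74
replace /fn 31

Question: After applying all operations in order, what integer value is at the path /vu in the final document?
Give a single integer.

After op 1 (replace /fn/3 38): {"fn":[[0,97,69,75],[64,53],[13,35,85,9,73],38],"vu":[[95,12,96,59,87],[90,90,9]]}
After op 2 (replace /vu/0/1 98): {"fn":[[0,97,69,75],[64,53],[13,35,85,9,73],38],"vu":[[95,98,96,59,87],[90,90,9]]}
After op 3 (replace /fn 43): {"fn":43,"vu":[[95,98,96,59,87],[90,90,9]]}
After op 4 (add /fn 90): {"fn":90,"vu":[[95,98,96,59,87],[90,90,9]]}
After op 5 (replace /fn 23): {"fn":23,"vu":[[95,98,96,59,87],[90,90,9]]}
After op 6 (replace /vu/1/2 31): {"fn":23,"vu":[[95,98,96,59,87],[90,90,31]]}
After op 7 (add /y 0): {"fn":23,"vu":[[95,98,96,59,87],[90,90,31]],"y":0}
After op 8 (replace /vu/0/0 12): {"fn":23,"vu":[[12,98,96,59,87],[90,90,31]],"y":0}
After op 9 (add /vu/1/0 82): {"fn":23,"vu":[[12,98,96,59,87],[82,90,90,31]],"y":0}
After op 10 (add /vu/1 44): {"fn":23,"vu":[[12,98,96,59,87],44,[82,90,90,31]],"y":0}
After op 11 (remove /vu/2/3): {"fn":23,"vu":[[12,98,96,59,87],44,[82,90,90]],"y":0}
After op 12 (add /yl 94): {"fn":23,"vu":[[12,98,96,59,87],44,[82,90,90]],"y":0,"yl":94}
After op 13 (add /vu/0/0 95): {"fn":23,"vu":[[95,12,98,96,59,87],44,[82,90,90]],"y":0,"yl":94}
After op 14 (replace /vu/0 51): {"fn":23,"vu":[51,44,[82,90,90]],"y":0,"yl":94}
After op 15 (replace /vu 20): {"fn":23,"vu":20,"y":0,"yl":94}
After op 16 (replace /vu 3): {"fn":23,"vu":3,"y":0,"yl":94}
After op 17 (add /d 70): {"d":70,"fn":23,"vu":3,"y":0,"yl":94}
After op 18 (add /j 74): {"d":70,"fn":23,"j":74,"vu":3,"y":0,"yl":94}
After op 19 (replace /fn 31): {"d":70,"fn":31,"j":74,"vu":3,"y":0,"yl":94}
Value at /vu: 3

Answer: 3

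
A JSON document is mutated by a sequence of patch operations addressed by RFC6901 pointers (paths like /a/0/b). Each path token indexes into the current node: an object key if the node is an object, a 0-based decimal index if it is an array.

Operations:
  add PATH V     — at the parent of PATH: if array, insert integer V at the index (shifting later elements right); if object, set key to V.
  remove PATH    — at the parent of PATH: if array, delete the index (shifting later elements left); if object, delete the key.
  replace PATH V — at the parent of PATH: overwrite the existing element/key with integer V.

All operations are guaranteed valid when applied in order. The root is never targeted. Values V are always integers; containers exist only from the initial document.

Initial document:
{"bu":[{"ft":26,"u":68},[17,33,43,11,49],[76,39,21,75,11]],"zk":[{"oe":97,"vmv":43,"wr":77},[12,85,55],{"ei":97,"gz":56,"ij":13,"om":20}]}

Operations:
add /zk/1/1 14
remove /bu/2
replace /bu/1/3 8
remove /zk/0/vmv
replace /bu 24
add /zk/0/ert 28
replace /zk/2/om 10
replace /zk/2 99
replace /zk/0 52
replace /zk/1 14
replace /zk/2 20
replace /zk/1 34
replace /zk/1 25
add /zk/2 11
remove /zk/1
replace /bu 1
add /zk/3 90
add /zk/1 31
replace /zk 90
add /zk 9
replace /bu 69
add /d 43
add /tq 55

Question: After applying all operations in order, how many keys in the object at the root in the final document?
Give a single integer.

After op 1 (add /zk/1/1 14): {"bu":[{"ft":26,"u":68},[17,33,43,11,49],[76,39,21,75,11]],"zk":[{"oe":97,"vmv":43,"wr":77},[12,14,85,55],{"ei":97,"gz":56,"ij":13,"om":20}]}
After op 2 (remove /bu/2): {"bu":[{"ft":26,"u":68},[17,33,43,11,49]],"zk":[{"oe":97,"vmv":43,"wr":77},[12,14,85,55],{"ei":97,"gz":56,"ij":13,"om":20}]}
After op 3 (replace /bu/1/3 8): {"bu":[{"ft":26,"u":68},[17,33,43,8,49]],"zk":[{"oe":97,"vmv":43,"wr":77},[12,14,85,55],{"ei":97,"gz":56,"ij":13,"om":20}]}
After op 4 (remove /zk/0/vmv): {"bu":[{"ft":26,"u":68},[17,33,43,8,49]],"zk":[{"oe":97,"wr":77},[12,14,85,55],{"ei":97,"gz":56,"ij":13,"om":20}]}
After op 5 (replace /bu 24): {"bu":24,"zk":[{"oe":97,"wr":77},[12,14,85,55],{"ei":97,"gz":56,"ij":13,"om":20}]}
After op 6 (add /zk/0/ert 28): {"bu":24,"zk":[{"ert":28,"oe":97,"wr":77},[12,14,85,55],{"ei":97,"gz":56,"ij":13,"om":20}]}
After op 7 (replace /zk/2/om 10): {"bu":24,"zk":[{"ert":28,"oe":97,"wr":77},[12,14,85,55],{"ei":97,"gz":56,"ij":13,"om":10}]}
After op 8 (replace /zk/2 99): {"bu":24,"zk":[{"ert":28,"oe":97,"wr":77},[12,14,85,55],99]}
After op 9 (replace /zk/0 52): {"bu":24,"zk":[52,[12,14,85,55],99]}
After op 10 (replace /zk/1 14): {"bu":24,"zk":[52,14,99]}
After op 11 (replace /zk/2 20): {"bu":24,"zk":[52,14,20]}
After op 12 (replace /zk/1 34): {"bu":24,"zk":[52,34,20]}
After op 13 (replace /zk/1 25): {"bu":24,"zk":[52,25,20]}
After op 14 (add /zk/2 11): {"bu":24,"zk":[52,25,11,20]}
After op 15 (remove /zk/1): {"bu":24,"zk":[52,11,20]}
After op 16 (replace /bu 1): {"bu":1,"zk":[52,11,20]}
After op 17 (add /zk/3 90): {"bu":1,"zk":[52,11,20,90]}
After op 18 (add /zk/1 31): {"bu":1,"zk":[52,31,11,20,90]}
After op 19 (replace /zk 90): {"bu":1,"zk":90}
After op 20 (add /zk 9): {"bu":1,"zk":9}
After op 21 (replace /bu 69): {"bu":69,"zk":9}
After op 22 (add /d 43): {"bu":69,"d":43,"zk":9}
After op 23 (add /tq 55): {"bu":69,"d":43,"tq":55,"zk":9}
Size at the root: 4

Answer: 4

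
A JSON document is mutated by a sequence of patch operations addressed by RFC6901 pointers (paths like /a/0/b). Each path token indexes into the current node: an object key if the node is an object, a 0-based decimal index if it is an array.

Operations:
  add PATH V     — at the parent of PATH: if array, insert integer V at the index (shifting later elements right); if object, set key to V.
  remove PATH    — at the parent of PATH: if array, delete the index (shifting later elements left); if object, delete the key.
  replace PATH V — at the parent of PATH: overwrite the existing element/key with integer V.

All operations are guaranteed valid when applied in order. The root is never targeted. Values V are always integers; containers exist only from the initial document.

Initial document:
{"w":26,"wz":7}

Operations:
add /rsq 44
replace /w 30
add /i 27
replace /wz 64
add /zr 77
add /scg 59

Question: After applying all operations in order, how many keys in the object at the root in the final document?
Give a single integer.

Answer: 6

Derivation:
After op 1 (add /rsq 44): {"rsq":44,"w":26,"wz":7}
After op 2 (replace /w 30): {"rsq":44,"w":30,"wz":7}
After op 3 (add /i 27): {"i":27,"rsq":44,"w":30,"wz":7}
After op 4 (replace /wz 64): {"i":27,"rsq":44,"w":30,"wz":64}
After op 5 (add /zr 77): {"i":27,"rsq":44,"w":30,"wz":64,"zr":77}
After op 6 (add /scg 59): {"i":27,"rsq":44,"scg":59,"w":30,"wz":64,"zr":77}
Size at the root: 6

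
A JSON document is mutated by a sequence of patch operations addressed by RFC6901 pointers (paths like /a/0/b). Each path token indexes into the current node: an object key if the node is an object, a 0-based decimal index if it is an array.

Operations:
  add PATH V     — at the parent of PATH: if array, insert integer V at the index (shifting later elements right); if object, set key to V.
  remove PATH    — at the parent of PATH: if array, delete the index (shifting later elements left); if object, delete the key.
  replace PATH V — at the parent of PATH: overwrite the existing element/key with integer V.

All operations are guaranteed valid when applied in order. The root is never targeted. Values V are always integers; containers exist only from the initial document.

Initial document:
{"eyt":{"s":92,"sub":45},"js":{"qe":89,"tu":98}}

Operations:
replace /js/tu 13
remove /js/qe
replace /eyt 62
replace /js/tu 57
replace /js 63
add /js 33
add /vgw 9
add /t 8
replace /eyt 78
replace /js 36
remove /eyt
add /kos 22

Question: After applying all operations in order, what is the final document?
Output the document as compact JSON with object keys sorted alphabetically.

Answer: {"js":36,"kos":22,"t":8,"vgw":9}

Derivation:
After op 1 (replace /js/tu 13): {"eyt":{"s":92,"sub":45},"js":{"qe":89,"tu":13}}
After op 2 (remove /js/qe): {"eyt":{"s":92,"sub":45},"js":{"tu":13}}
After op 3 (replace /eyt 62): {"eyt":62,"js":{"tu":13}}
After op 4 (replace /js/tu 57): {"eyt":62,"js":{"tu":57}}
After op 5 (replace /js 63): {"eyt":62,"js":63}
After op 6 (add /js 33): {"eyt":62,"js":33}
After op 7 (add /vgw 9): {"eyt":62,"js":33,"vgw":9}
After op 8 (add /t 8): {"eyt":62,"js":33,"t":8,"vgw":9}
After op 9 (replace /eyt 78): {"eyt":78,"js":33,"t":8,"vgw":9}
After op 10 (replace /js 36): {"eyt":78,"js":36,"t":8,"vgw":9}
After op 11 (remove /eyt): {"js":36,"t":8,"vgw":9}
After op 12 (add /kos 22): {"js":36,"kos":22,"t":8,"vgw":9}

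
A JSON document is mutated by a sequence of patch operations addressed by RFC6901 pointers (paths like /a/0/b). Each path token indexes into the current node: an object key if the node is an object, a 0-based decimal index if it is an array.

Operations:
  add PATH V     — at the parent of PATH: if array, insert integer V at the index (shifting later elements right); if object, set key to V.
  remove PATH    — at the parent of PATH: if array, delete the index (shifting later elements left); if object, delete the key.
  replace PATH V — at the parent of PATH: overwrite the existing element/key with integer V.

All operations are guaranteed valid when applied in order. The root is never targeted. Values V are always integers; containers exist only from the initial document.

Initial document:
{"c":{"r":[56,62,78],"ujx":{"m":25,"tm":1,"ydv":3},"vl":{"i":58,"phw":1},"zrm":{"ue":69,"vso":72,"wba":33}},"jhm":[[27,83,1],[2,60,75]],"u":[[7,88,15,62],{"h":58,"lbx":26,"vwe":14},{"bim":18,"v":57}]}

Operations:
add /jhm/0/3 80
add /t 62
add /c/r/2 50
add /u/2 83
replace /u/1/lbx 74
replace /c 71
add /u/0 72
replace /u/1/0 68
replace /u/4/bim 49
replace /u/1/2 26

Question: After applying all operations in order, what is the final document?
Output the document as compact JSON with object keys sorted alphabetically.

After op 1 (add /jhm/0/3 80): {"c":{"r":[56,62,78],"ujx":{"m":25,"tm":1,"ydv":3},"vl":{"i":58,"phw":1},"zrm":{"ue":69,"vso":72,"wba":33}},"jhm":[[27,83,1,80],[2,60,75]],"u":[[7,88,15,62],{"h":58,"lbx":26,"vwe":14},{"bim":18,"v":57}]}
After op 2 (add /t 62): {"c":{"r":[56,62,78],"ujx":{"m":25,"tm":1,"ydv":3},"vl":{"i":58,"phw":1},"zrm":{"ue":69,"vso":72,"wba":33}},"jhm":[[27,83,1,80],[2,60,75]],"t":62,"u":[[7,88,15,62],{"h":58,"lbx":26,"vwe":14},{"bim":18,"v":57}]}
After op 3 (add /c/r/2 50): {"c":{"r":[56,62,50,78],"ujx":{"m":25,"tm":1,"ydv":3},"vl":{"i":58,"phw":1},"zrm":{"ue":69,"vso":72,"wba":33}},"jhm":[[27,83,1,80],[2,60,75]],"t":62,"u":[[7,88,15,62],{"h":58,"lbx":26,"vwe":14},{"bim":18,"v":57}]}
After op 4 (add /u/2 83): {"c":{"r":[56,62,50,78],"ujx":{"m":25,"tm":1,"ydv":3},"vl":{"i":58,"phw":1},"zrm":{"ue":69,"vso":72,"wba":33}},"jhm":[[27,83,1,80],[2,60,75]],"t":62,"u":[[7,88,15,62],{"h":58,"lbx":26,"vwe":14},83,{"bim":18,"v":57}]}
After op 5 (replace /u/1/lbx 74): {"c":{"r":[56,62,50,78],"ujx":{"m":25,"tm":1,"ydv":3},"vl":{"i":58,"phw":1},"zrm":{"ue":69,"vso":72,"wba":33}},"jhm":[[27,83,1,80],[2,60,75]],"t":62,"u":[[7,88,15,62],{"h":58,"lbx":74,"vwe":14},83,{"bim":18,"v":57}]}
After op 6 (replace /c 71): {"c":71,"jhm":[[27,83,1,80],[2,60,75]],"t":62,"u":[[7,88,15,62],{"h":58,"lbx":74,"vwe":14},83,{"bim":18,"v":57}]}
After op 7 (add /u/0 72): {"c":71,"jhm":[[27,83,1,80],[2,60,75]],"t":62,"u":[72,[7,88,15,62],{"h":58,"lbx":74,"vwe":14},83,{"bim":18,"v":57}]}
After op 8 (replace /u/1/0 68): {"c":71,"jhm":[[27,83,1,80],[2,60,75]],"t":62,"u":[72,[68,88,15,62],{"h":58,"lbx":74,"vwe":14},83,{"bim":18,"v":57}]}
After op 9 (replace /u/4/bim 49): {"c":71,"jhm":[[27,83,1,80],[2,60,75]],"t":62,"u":[72,[68,88,15,62],{"h":58,"lbx":74,"vwe":14},83,{"bim":49,"v":57}]}
After op 10 (replace /u/1/2 26): {"c":71,"jhm":[[27,83,1,80],[2,60,75]],"t":62,"u":[72,[68,88,26,62],{"h":58,"lbx":74,"vwe":14},83,{"bim":49,"v":57}]}

Answer: {"c":71,"jhm":[[27,83,1,80],[2,60,75]],"t":62,"u":[72,[68,88,26,62],{"h":58,"lbx":74,"vwe":14},83,{"bim":49,"v":57}]}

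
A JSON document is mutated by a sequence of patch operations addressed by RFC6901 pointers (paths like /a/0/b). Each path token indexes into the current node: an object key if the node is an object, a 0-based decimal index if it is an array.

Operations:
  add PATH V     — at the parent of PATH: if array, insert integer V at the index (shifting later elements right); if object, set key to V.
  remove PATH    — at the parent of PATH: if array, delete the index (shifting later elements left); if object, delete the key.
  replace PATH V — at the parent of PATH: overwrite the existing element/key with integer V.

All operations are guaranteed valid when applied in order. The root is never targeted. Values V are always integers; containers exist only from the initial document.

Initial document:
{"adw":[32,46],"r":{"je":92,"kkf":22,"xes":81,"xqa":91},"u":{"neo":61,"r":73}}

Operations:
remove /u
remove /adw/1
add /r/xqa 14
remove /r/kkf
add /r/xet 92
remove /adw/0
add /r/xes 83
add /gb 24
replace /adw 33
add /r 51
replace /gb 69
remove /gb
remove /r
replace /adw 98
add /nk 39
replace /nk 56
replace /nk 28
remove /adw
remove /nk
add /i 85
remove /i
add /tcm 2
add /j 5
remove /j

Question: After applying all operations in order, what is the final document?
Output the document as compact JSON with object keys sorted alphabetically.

After op 1 (remove /u): {"adw":[32,46],"r":{"je":92,"kkf":22,"xes":81,"xqa":91}}
After op 2 (remove /adw/1): {"adw":[32],"r":{"je":92,"kkf":22,"xes":81,"xqa":91}}
After op 3 (add /r/xqa 14): {"adw":[32],"r":{"je":92,"kkf":22,"xes":81,"xqa":14}}
After op 4 (remove /r/kkf): {"adw":[32],"r":{"je":92,"xes":81,"xqa":14}}
After op 5 (add /r/xet 92): {"adw":[32],"r":{"je":92,"xes":81,"xet":92,"xqa":14}}
After op 6 (remove /adw/0): {"adw":[],"r":{"je":92,"xes":81,"xet":92,"xqa":14}}
After op 7 (add /r/xes 83): {"adw":[],"r":{"je":92,"xes":83,"xet":92,"xqa":14}}
After op 8 (add /gb 24): {"adw":[],"gb":24,"r":{"je":92,"xes":83,"xet":92,"xqa":14}}
After op 9 (replace /adw 33): {"adw":33,"gb":24,"r":{"je":92,"xes":83,"xet":92,"xqa":14}}
After op 10 (add /r 51): {"adw":33,"gb":24,"r":51}
After op 11 (replace /gb 69): {"adw":33,"gb":69,"r":51}
After op 12 (remove /gb): {"adw":33,"r":51}
After op 13 (remove /r): {"adw":33}
After op 14 (replace /adw 98): {"adw":98}
After op 15 (add /nk 39): {"adw":98,"nk":39}
After op 16 (replace /nk 56): {"adw":98,"nk":56}
After op 17 (replace /nk 28): {"adw":98,"nk":28}
After op 18 (remove /adw): {"nk":28}
After op 19 (remove /nk): {}
After op 20 (add /i 85): {"i":85}
After op 21 (remove /i): {}
After op 22 (add /tcm 2): {"tcm":2}
After op 23 (add /j 5): {"j":5,"tcm":2}
After op 24 (remove /j): {"tcm":2}

Answer: {"tcm":2}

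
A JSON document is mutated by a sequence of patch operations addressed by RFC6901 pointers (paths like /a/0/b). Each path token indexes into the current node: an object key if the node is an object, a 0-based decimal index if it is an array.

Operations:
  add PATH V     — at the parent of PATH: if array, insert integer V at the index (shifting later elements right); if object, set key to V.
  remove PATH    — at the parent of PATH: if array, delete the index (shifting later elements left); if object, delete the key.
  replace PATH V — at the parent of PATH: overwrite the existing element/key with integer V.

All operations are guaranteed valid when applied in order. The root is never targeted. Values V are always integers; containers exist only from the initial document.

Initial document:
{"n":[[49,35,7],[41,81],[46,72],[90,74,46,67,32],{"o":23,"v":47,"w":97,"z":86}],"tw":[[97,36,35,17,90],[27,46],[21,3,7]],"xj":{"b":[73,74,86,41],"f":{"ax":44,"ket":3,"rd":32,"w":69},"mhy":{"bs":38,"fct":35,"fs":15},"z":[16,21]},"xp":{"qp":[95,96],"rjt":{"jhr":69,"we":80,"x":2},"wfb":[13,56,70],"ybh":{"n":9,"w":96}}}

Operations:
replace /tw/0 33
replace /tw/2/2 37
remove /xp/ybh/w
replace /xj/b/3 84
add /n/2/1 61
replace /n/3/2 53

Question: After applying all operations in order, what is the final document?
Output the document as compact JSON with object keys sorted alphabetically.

After op 1 (replace /tw/0 33): {"n":[[49,35,7],[41,81],[46,72],[90,74,46,67,32],{"o":23,"v":47,"w":97,"z":86}],"tw":[33,[27,46],[21,3,7]],"xj":{"b":[73,74,86,41],"f":{"ax":44,"ket":3,"rd":32,"w":69},"mhy":{"bs":38,"fct":35,"fs":15},"z":[16,21]},"xp":{"qp":[95,96],"rjt":{"jhr":69,"we":80,"x":2},"wfb":[13,56,70],"ybh":{"n":9,"w":96}}}
After op 2 (replace /tw/2/2 37): {"n":[[49,35,7],[41,81],[46,72],[90,74,46,67,32],{"o":23,"v":47,"w":97,"z":86}],"tw":[33,[27,46],[21,3,37]],"xj":{"b":[73,74,86,41],"f":{"ax":44,"ket":3,"rd":32,"w":69},"mhy":{"bs":38,"fct":35,"fs":15},"z":[16,21]},"xp":{"qp":[95,96],"rjt":{"jhr":69,"we":80,"x":2},"wfb":[13,56,70],"ybh":{"n":9,"w":96}}}
After op 3 (remove /xp/ybh/w): {"n":[[49,35,7],[41,81],[46,72],[90,74,46,67,32],{"o":23,"v":47,"w":97,"z":86}],"tw":[33,[27,46],[21,3,37]],"xj":{"b":[73,74,86,41],"f":{"ax":44,"ket":3,"rd":32,"w":69},"mhy":{"bs":38,"fct":35,"fs":15},"z":[16,21]},"xp":{"qp":[95,96],"rjt":{"jhr":69,"we":80,"x":2},"wfb":[13,56,70],"ybh":{"n":9}}}
After op 4 (replace /xj/b/3 84): {"n":[[49,35,7],[41,81],[46,72],[90,74,46,67,32],{"o":23,"v":47,"w":97,"z":86}],"tw":[33,[27,46],[21,3,37]],"xj":{"b":[73,74,86,84],"f":{"ax":44,"ket":3,"rd":32,"w":69},"mhy":{"bs":38,"fct":35,"fs":15},"z":[16,21]},"xp":{"qp":[95,96],"rjt":{"jhr":69,"we":80,"x":2},"wfb":[13,56,70],"ybh":{"n":9}}}
After op 5 (add /n/2/1 61): {"n":[[49,35,7],[41,81],[46,61,72],[90,74,46,67,32],{"o":23,"v":47,"w":97,"z":86}],"tw":[33,[27,46],[21,3,37]],"xj":{"b":[73,74,86,84],"f":{"ax":44,"ket":3,"rd":32,"w":69},"mhy":{"bs":38,"fct":35,"fs":15},"z":[16,21]},"xp":{"qp":[95,96],"rjt":{"jhr":69,"we":80,"x":2},"wfb":[13,56,70],"ybh":{"n":9}}}
After op 6 (replace /n/3/2 53): {"n":[[49,35,7],[41,81],[46,61,72],[90,74,53,67,32],{"o":23,"v":47,"w":97,"z":86}],"tw":[33,[27,46],[21,3,37]],"xj":{"b":[73,74,86,84],"f":{"ax":44,"ket":3,"rd":32,"w":69},"mhy":{"bs":38,"fct":35,"fs":15},"z":[16,21]},"xp":{"qp":[95,96],"rjt":{"jhr":69,"we":80,"x":2},"wfb":[13,56,70],"ybh":{"n":9}}}

Answer: {"n":[[49,35,7],[41,81],[46,61,72],[90,74,53,67,32],{"o":23,"v":47,"w":97,"z":86}],"tw":[33,[27,46],[21,3,37]],"xj":{"b":[73,74,86,84],"f":{"ax":44,"ket":3,"rd":32,"w":69},"mhy":{"bs":38,"fct":35,"fs":15},"z":[16,21]},"xp":{"qp":[95,96],"rjt":{"jhr":69,"we":80,"x":2},"wfb":[13,56,70],"ybh":{"n":9}}}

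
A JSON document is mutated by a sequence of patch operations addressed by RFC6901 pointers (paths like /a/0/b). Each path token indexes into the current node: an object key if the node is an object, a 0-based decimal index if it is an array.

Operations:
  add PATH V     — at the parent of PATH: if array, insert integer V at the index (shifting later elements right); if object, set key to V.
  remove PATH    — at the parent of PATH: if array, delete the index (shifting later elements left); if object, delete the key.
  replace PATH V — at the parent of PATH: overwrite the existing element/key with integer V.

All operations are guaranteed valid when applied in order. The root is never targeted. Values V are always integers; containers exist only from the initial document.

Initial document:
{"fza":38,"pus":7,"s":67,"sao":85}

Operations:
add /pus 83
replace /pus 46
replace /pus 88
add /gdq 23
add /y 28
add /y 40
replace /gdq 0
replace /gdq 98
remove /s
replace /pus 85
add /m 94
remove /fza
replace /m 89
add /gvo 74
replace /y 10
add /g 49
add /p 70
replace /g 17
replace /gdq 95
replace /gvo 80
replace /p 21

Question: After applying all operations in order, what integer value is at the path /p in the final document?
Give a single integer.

After op 1 (add /pus 83): {"fza":38,"pus":83,"s":67,"sao":85}
After op 2 (replace /pus 46): {"fza":38,"pus":46,"s":67,"sao":85}
After op 3 (replace /pus 88): {"fza":38,"pus":88,"s":67,"sao":85}
After op 4 (add /gdq 23): {"fza":38,"gdq":23,"pus":88,"s":67,"sao":85}
After op 5 (add /y 28): {"fza":38,"gdq":23,"pus":88,"s":67,"sao":85,"y":28}
After op 6 (add /y 40): {"fza":38,"gdq":23,"pus":88,"s":67,"sao":85,"y":40}
After op 7 (replace /gdq 0): {"fza":38,"gdq":0,"pus":88,"s":67,"sao":85,"y":40}
After op 8 (replace /gdq 98): {"fza":38,"gdq":98,"pus":88,"s":67,"sao":85,"y":40}
After op 9 (remove /s): {"fza":38,"gdq":98,"pus":88,"sao":85,"y":40}
After op 10 (replace /pus 85): {"fza":38,"gdq":98,"pus":85,"sao":85,"y":40}
After op 11 (add /m 94): {"fza":38,"gdq":98,"m":94,"pus":85,"sao":85,"y":40}
After op 12 (remove /fza): {"gdq":98,"m":94,"pus":85,"sao":85,"y":40}
After op 13 (replace /m 89): {"gdq":98,"m":89,"pus":85,"sao":85,"y":40}
After op 14 (add /gvo 74): {"gdq":98,"gvo":74,"m":89,"pus":85,"sao":85,"y":40}
After op 15 (replace /y 10): {"gdq":98,"gvo":74,"m":89,"pus":85,"sao":85,"y":10}
After op 16 (add /g 49): {"g":49,"gdq":98,"gvo":74,"m":89,"pus":85,"sao":85,"y":10}
After op 17 (add /p 70): {"g":49,"gdq":98,"gvo":74,"m":89,"p":70,"pus":85,"sao":85,"y":10}
After op 18 (replace /g 17): {"g":17,"gdq":98,"gvo":74,"m":89,"p":70,"pus":85,"sao":85,"y":10}
After op 19 (replace /gdq 95): {"g":17,"gdq":95,"gvo":74,"m":89,"p":70,"pus":85,"sao":85,"y":10}
After op 20 (replace /gvo 80): {"g":17,"gdq":95,"gvo":80,"m":89,"p":70,"pus":85,"sao":85,"y":10}
After op 21 (replace /p 21): {"g":17,"gdq":95,"gvo":80,"m":89,"p":21,"pus":85,"sao":85,"y":10}
Value at /p: 21

Answer: 21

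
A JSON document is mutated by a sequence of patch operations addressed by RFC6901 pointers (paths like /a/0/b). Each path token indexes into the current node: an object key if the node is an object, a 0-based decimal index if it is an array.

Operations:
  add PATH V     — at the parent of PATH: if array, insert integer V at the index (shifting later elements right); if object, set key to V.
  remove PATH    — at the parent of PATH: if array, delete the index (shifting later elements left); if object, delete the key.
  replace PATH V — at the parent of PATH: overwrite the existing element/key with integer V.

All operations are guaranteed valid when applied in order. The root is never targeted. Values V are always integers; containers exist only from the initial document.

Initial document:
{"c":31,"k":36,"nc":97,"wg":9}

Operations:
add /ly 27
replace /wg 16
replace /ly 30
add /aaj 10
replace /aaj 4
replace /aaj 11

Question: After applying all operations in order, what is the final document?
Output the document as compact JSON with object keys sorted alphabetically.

Answer: {"aaj":11,"c":31,"k":36,"ly":30,"nc":97,"wg":16}

Derivation:
After op 1 (add /ly 27): {"c":31,"k":36,"ly":27,"nc":97,"wg":9}
After op 2 (replace /wg 16): {"c":31,"k":36,"ly":27,"nc":97,"wg":16}
After op 3 (replace /ly 30): {"c":31,"k":36,"ly":30,"nc":97,"wg":16}
After op 4 (add /aaj 10): {"aaj":10,"c":31,"k":36,"ly":30,"nc":97,"wg":16}
After op 5 (replace /aaj 4): {"aaj":4,"c":31,"k":36,"ly":30,"nc":97,"wg":16}
After op 6 (replace /aaj 11): {"aaj":11,"c":31,"k":36,"ly":30,"nc":97,"wg":16}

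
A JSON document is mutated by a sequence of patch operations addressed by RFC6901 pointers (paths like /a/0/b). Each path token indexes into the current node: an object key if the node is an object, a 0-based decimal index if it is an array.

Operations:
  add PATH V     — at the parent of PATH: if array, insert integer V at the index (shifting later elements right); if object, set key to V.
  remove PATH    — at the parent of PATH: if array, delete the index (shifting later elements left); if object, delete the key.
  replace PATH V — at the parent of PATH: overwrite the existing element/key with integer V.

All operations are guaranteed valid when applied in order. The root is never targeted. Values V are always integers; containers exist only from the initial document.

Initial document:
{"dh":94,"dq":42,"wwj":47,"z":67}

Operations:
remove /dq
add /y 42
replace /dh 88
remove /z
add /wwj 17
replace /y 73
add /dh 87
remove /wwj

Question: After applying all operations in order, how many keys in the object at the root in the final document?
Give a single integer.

Answer: 2

Derivation:
After op 1 (remove /dq): {"dh":94,"wwj":47,"z":67}
After op 2 (add /y 42): {"dh":94,"wwj":47,"y":42,"z":67}
After op 3 (replace /dh 88): {"dh":88,"wwj":47,"y":42,"z":67}
After op 4 (remove /z): {"dh":88,"wwj":47,"y":42}
After op 5 (add /wwj 17): {"dh":88,"wwj":17,"y":42}
After op 6 (replace /y 73): {"dh":88,"wwj":17,"y":73}
After op 7 (add /dh 87): {"dh":87,"wwj":17,"y":73}
After op 8 (remove /wwj): {"dh":87,"y":73}
Size at the root: 2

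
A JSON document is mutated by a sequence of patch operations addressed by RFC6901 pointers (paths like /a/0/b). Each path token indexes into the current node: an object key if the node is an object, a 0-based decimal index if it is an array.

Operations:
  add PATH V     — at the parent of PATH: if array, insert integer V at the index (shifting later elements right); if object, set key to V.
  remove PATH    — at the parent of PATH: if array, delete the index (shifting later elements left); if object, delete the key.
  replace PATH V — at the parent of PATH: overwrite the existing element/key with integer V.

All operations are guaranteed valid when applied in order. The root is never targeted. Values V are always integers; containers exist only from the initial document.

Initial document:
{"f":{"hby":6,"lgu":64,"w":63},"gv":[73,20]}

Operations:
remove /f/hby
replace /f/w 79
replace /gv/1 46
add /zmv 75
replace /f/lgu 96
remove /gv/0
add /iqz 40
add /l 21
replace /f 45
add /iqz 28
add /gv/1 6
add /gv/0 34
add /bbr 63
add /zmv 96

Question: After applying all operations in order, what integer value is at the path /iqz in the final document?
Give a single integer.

After op 1 (remove /f/hby): {"f":{"lgu":64,"w":63},"gv":[73,20]}
After op 2 (replace /f/w 79): {"f":{"lgu":64,"w":79},"gv":[73,20]}
After op 3 (replace /gv/1 46): {"f":{"lgu":64,"w":79},"gv":[73,46]}
After op 4 (add /zmv 75): {"f":{"lgu":64,"w":79},"gv":[73,46],"zmv":75}
After op 5 (replace /f/lgu 96): {"f":{"lgu":96,"w":79},"gv":[73,46],"zmv":75}
After op 6 (remove /gv/0): {"f":{"lgu":96,"w":79},"gv":[46],"zmv":75}
After op 7 (add /iqz 40): {"f":{"lgu":96,"w":79},"gv":[46],"iqz":40,"zmv":75}
After op 8 (add /l 21): {"f":{"lgu":96,"w":79},"gv":[46],"iqz":40,"l":21,"zmv":75}
After op 9 (replace /f 45): {"f":45,"gv":[46],"iqz":40,"l":21,"zmv":75}
After op 10 (add /iqz 28): {"f":45,"gv":[46],"iqz":28,"l":21,"zmv":75}
After op 11 (add /gv/1 6): {"f":45,"gv":[46,6],"iqz":28,"l":21,"zmv":75}
After op 12 (add /gv/0 34): {"f":45,"gv":[34,46,6],"iqz":28,"l":21,"zmv":75}
After op 13 (add /bbr 63): {"bbr":63,"f":45,"gv":[34,46,6],"iqz":28,"l":21,"zmv":75}
After op 14 (add /zmv 96): {"bbr":63,"f":45,"gv":[34,46,6],"iqz":28,"l":21,"zmv":96}
Value at /iqz: 28

Answer: 28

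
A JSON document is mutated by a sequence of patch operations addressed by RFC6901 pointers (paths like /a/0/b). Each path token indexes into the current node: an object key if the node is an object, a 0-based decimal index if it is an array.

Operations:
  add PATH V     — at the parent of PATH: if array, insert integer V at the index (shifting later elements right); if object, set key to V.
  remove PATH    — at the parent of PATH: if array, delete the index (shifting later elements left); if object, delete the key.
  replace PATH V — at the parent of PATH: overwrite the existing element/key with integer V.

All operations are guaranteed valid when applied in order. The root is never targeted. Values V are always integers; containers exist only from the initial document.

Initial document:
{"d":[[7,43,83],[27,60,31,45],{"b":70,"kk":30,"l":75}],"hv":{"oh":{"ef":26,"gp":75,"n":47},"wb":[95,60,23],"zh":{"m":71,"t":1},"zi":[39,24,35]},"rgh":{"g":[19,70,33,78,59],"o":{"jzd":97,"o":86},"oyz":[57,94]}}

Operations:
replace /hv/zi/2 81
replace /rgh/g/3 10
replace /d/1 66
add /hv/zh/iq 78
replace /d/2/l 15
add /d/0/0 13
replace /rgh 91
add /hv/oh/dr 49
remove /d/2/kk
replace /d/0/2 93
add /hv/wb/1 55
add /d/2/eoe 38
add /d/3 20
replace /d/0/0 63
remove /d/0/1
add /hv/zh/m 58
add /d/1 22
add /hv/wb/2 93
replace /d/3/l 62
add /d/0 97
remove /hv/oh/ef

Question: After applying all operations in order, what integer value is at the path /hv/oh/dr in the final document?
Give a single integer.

After op 1 (replace /hv/zi/2 81): {"d":[[7,43,83],[27,60,31,45],{"b":70,"kk":30,"l":75}],"hv":{"oh":{"ef":26,"gp":75,"n":47},"wb":[95,60,23],"zh":{"m":71,"t":1},"zi":[39,24,81]},"rgh":{"g":[19,70,33,78,59],"o":{"jzd":97,"o":86},"oyz":[57,94]}}
After op 2 (replace /rgh/g/3 10): {"d":[[7,43,83],[27,60,31,45],{"b":70,"kk":30,"l":75}],"hv":{"oh":{"ef":26,"gp":75,"n":47},"wb":[95,60,23],"zh":{"m":71,"t":1},"zi":[39,24,81]},"rgh":{"g":[19,70,33,10,59],"o":{"jzd":97,"o":86},"oyz":[57,94]}}
After op 3 (replace /d/1 66): {"d":[[7,43,83],66,{"b":70,"kk":30,"l":75}],"hv":{"oh":{"ef":26,"gp":75,"n":47},"wb":[95,60,23],"zh":{"m":71,"t":1},"zi":[39,24,81]},"rgh":{"g":[19,70,33,10,59],"o":{"jzd":97,"o":86},"oyz":[57,94]}}
After op 4 (add /hv/zh/iq 78): {"d":[[7,43,83],66,{"b":70,"kk":30,"l":75}],"hv":{"oh":{"ef":26,"gp":75,"n":47},"wb":[95,60,23],"zh":{"iq":78,"m":71,"t":1},"zi":[39,24,81]},"rgh":{"g":[19,70,33,10,59],"o":{"jzd":97,"o":86},"oyz":[57,94]}}
After op 5 (replace /d/2/l 15): {"d":[[7,43,83],66,{"b":70,"kk":30,"l":15}],"hv":{"oh":{"ef":26,"gp":75,"n":47},"wb":[95,60,23],"zh":{"iq":78,"m":71,"t":1},"zi":[39,24,81]},"rgh":{"g":[19,70,33,10,59],"o":{"jzd":97,"o":86},"oyz":[57,94]}}
After op 6 (add /d/0/0 13): {"d":[[13,7,43,83],66,{"b":70,"kk":30,"l":15}],"hv":{"oh":{"ef":26,"gp":75,"n":47},"wb":[95,60,23],"zh":{"iq":78,"m":71,"t":1},"zi":[39,24,81]},"rgh":{"g":[19,70,33,10,59],"o":{"jzd":97,"o":86},"oyz":[57,94]}}
After op 7 (replace /rgh 91): {"d":[[13,7,43,83],66,{"b":70,"kk":30,"l":15}],"hv":{"oh":{"ef":26,"gp":75,"n":47},"wb":[95,60,23],"zh":{"iq":78,"m":71,"t":1},"zi":[39,24,81]},"rgh":91}
After op 8 (add /hv/oh/dr 49): {"d":[[13,7,43,83],66,{"b":70,"kk":30,"l":15}],"hv":{"oh":{"dr":49,"ef":26,"gp":75,"n":47},"wb":[95,60,23],"zh":{"iq":78,"m":71,"t":1},"zi":[39,24,81]},"rgh":91}
After op 9 (remove /d/2/kk): {"d":[[13,7,43,83],66,{"b":70,"l":15}],"hv":{"oh":{"dr":49,"ef":26,"gp":75,"n":47},"wb":[95,60,23],"zh":{"iq":78,"m":71,"t":1},"zi":[39,24,81]},"rgh":91}
After op 10 (replace /d/0/2 93): {"d":[[13,7,93,83],66,{"b":70,"l":15}],"hv":{"oh":{"dr":49,"ef":26,"gp":75,"n":47},"wb":[95,60,23],"zh":{"iq":78,"m":71,"t":1},"zi":[39,24,81]},"rgh":91}
After op 11 (add /hv/wb/1 55): {"d":[[13,7,93,83],66,{"b":70,"l":15}],"hv":{"oh":{"dr":49,"ef":26,"gp":75,"n":47},"wb":[95,55,60,23],"zh":{"iq":78,"m":71,"t":1},"zi":[39,24,81]},"rgh":91}
After op 12 (add /d/2/eoe 38): {"d":[[13,7,93,83],66,{"b":70,"eoe":38,"l":15}],"hv":{"oh":{"dr":49,"ef":26,"gp":75,"n":47},"wb":[95,55,60,23],"zh":{"iq":78,"m":71,"t":1},"zi":[39,24,81]},"rgh":91}
After op 13 (add /d/3 20): {"d":[[13,7,93,83],66,{"b":70,"eoe":38,"l":15},20],"hv":{"oh":{"dr":49,"ef":26,"gp":75,"n":47},"wb":[95,55,60,23],"zh":{"iq":78,"m":71,"t":1},"zi":[39,24,81]},"rgh":91}
After op 14 (replace /d/0/0 63): {"d":[[63,7,93,83],66,{"b":70,"eoe":38,"l":15},20],"hv":{"oh":{"dr":49,"ef":26,"gp":75,"n":47},"wb":[95,55,60,23],"zh":{"iq":78,"m":71,"t":1},"zi":[39,24,81]},"rgh":91}
After op 15 (remove /d/0/1): {"d":[[63,93,83],66,{"b":70,"eoe":38,"l":15},20],"hv":{"oh":{"dr":49,"ef":26,"gp":75,"n":47},"wb":[95,55,60,23],"zh":{"iq":78,"m":71,"t":1},"zi":[39,24,81]},"rgh":91}
After op 16 (add /hv/zh/m 58): {"d":[[63,93,83],66,{"b":70,"eoe":38,"l":15},20],"hv":{"oh":{"dr":49,"ef":26,"gp":75,"n":47},"wb":[95,55,60,23],"zh":{"iq":78,"m":58,"t":1},"zi":[39,24,81]},"rgh":91}
After op 17 (add /d/1 22): {"d":[[63,93,83],22,66,{"b":70,"eoe":38,"l":15},20],"hv":{"oh":{"dr":49,"ef":26,"gp":75,"n":47},"wb":[95,55,60,23],"zh":{"iq":78,"m":58,"t":1},"zi":[39,24,81]},"rgh":91}
After op 18 (add /hv/wb/2 93): {"d":[[63,93,83],22,66,{"b":70,"eoe":38,"l":15},20],"hv":{"oh":{"dr":49,"ef":26,"gp":75,"n":47},"wb":[95,55,93,60,23],"zh":{"iq":78,"m":58,"t":1},"zi":[39,24,81]},"rgh":91}
After op 19 (replace /d/3/l 62): {"d":[[63,93,83],22,66,{"b":70,"eoe":38,"l":62},20],"hv":{"oh":{"dr":49,"ef":26,"gp":75,"n":47},"wb":[95,55,93,60,23],"zh":{"iq":78,"m":58,"t":1},"zi":[39,24,81]},"rgh":91}
After op 20 (add /d/0 97): {"d":[97,[63,93,83],22,66,{"b":70,"eoe":38,"l":62},20],"hv":{"oh":{"dr":49,"ef":26,"gp":75,"n":47},"wb":[95,55,93,60,23],"zh":{"iq":78,"m":58,"t":1},"zi":[39,24,81]},"rgh":91}
After op 21 (remove /hv/oh/ef): {"d":[97,[63,93,83],22,66,{"b":70,"eoe":38,"l":62},20],"hv":{"oh":{"dr":49,"gp":75,"n":47},"wb":[95,55,93,60,23],"zh":{"iq":78,"m":58,"t":1},"zi":[39,24,81]},"rgh":91}
Value at /hv/oh/dr: 49

Answer: 49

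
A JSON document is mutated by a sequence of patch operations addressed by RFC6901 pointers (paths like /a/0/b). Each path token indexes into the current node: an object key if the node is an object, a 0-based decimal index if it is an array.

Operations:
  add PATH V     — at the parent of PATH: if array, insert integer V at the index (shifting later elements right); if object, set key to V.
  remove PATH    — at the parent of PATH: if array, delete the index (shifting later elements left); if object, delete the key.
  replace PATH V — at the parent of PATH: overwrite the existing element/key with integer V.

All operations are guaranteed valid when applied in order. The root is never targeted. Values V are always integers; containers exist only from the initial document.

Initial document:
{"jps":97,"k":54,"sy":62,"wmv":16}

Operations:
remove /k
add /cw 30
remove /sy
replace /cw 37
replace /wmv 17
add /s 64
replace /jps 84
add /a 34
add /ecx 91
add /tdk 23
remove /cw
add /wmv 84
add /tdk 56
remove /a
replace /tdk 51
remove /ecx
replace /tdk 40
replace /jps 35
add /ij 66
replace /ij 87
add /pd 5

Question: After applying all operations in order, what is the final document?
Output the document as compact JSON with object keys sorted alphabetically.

Answer: {"ij":87,"jps":35,"pd":5,"s":64,"tdk":40,"wmv":84}

Derivation:
After op 1 (remove /k): {"jps":97,"sy":62,"wmv":16}
After op 2 (add /cw 30): {"cw":30,"jps":97,"sy":62,"wmv":16}
After op 3 (remove /sy): {"cw":30,"jps":97,"wmv":16}
After op 4 (replace /cw 37): {"cw":37,"jps":97,"wmv":16}
After op 5 (replace /wmv 17): {"cw":37,"jps":97,"wmv":17}
After op 6 (add /s 64): {"cw":37,"jps":97,"s":64,"wmv":17}
After op 7 (replace /jps 84): {"cw":37,"jps":84,"s":64,"wmv":17}
After op 8 (add /a 34): {"a":34,"cw":37,"jps":84,"s":64,"wmv":17}
After op 9 (add /ecx 91): {"a":34,"cw":37,"ecx":91,"jps":84,"s":64,"wmv":17}
After op 10 (add /tdk 23): {"a":34,"cw":37,"ecx":91,"jps":84,"s":64,"tdk":23,"wmv":17}
After op 11 (remove /cw): {"a":34,"ecx":91,"jps":84,"s":64,"tdk":23,"wmv":17}
After op 12 (add /wmv 84): {"a":34,"ecx":91,"jps":84,"s":64,"tdk":23,"wmv":84}
After op 13 (add /tdk 56): {"a":34,"ecx":91,"jps":84,"s":64,"tdk":56,"wmv":84}
After op 14 (remove /a): {"ecx":91,"jps":84,"s":64,"tdk":56,"wmv":84}
After op 15 (replace /tdk 51): {"ecx":91,"jps":84,"s":64,"tdk":51,"wmv":84}
After op 16 (remove /ecx): {"jps":84,"s":64,"tdk":51,"wmv":84}
After op 17 (replace /tdk 40): {"jps":84,"s":64,"tdk":40,"wmv":84}
After op 18 (replace /jps 35): {"jps":35,"s":64,"tdk":40,"wmv":84}
After op 19 (add /ij 66): {"ij":66,"jps":35,"s":64,"tdk":40,"wmv":84}
After op 20 (replace /ij 87): {"ij":87,"jps":35,"s":64,"tdk":40,"wmv":84}
After op 21 (add /pd 5): {"ij":87,"jps":35,"pd":5,"s":64,"tdk":40,"wmv":84}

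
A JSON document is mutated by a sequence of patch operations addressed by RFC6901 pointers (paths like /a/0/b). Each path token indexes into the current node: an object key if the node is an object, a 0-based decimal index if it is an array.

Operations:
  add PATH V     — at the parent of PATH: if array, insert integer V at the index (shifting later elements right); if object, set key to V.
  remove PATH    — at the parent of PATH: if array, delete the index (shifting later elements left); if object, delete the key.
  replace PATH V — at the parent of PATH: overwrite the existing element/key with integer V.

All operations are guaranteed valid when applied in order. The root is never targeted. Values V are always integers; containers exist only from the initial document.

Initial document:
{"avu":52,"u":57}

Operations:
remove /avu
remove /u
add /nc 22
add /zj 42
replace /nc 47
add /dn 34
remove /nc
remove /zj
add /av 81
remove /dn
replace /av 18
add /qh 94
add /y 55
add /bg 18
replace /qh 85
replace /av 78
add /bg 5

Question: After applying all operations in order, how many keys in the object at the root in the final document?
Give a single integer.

After op 1 (remove /avu): {"u":57}
After op 2 (remove /u): {}
After op 3 (add /nc 22): {"nc":22}
After op 4 (add /zj 42): {"nc":22,"zj":42}
After op 5 (replace /nc 47): {"nc":47,"zj":42}
After op 6 (add /dn 34): {"dn":34,"nc":47,"zj":42}
After op 7 (remove /nc): {"dn":34,"zj":42}
After op 8 (remove /zj): {"dn":34}
After op 9 (add /av 81): {"av":81,"dn":34}
After op 10 (remove /dn): {"av":81}
After op 11 (replace /av 18): {"av":18}
After op 12 (add /qh 94): {"av":18,"qh":94}
After op 13 (add /y 55): {"av":18,"qh":94,"y":55}
After op 14 (add /bg 18): {"av":18,"bg":18,"qh":94,"y":55}
After op 15 (replace /qh 85): {"av":18,"bg":18,"qh":85,"y":55}
After op 16 (replace /av 78): {"av":78,"bg":18,"qh":85,"y":55}
After op 17 (add /bg 5): {"av":78,"bg":5,"qh":85,"y":55}
Size at the root: 4

Answer: 4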